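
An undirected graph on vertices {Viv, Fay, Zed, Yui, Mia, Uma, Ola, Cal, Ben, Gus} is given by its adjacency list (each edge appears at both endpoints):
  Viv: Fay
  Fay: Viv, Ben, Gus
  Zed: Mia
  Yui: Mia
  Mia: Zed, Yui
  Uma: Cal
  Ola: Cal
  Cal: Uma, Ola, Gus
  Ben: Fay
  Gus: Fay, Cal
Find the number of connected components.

Component: {Zed, Yui, Mia}
Component: {Viv, Fay, Uma, Ola, Cal, Ben, Gus}

2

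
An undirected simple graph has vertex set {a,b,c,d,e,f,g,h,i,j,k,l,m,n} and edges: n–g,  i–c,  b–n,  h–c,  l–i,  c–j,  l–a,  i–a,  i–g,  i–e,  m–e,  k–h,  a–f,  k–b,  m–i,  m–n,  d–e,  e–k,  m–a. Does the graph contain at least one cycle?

|V| = 14, |E| = 19, number of components = 1.
One cycle is m-n-b-k-h-c-i-m.

Yes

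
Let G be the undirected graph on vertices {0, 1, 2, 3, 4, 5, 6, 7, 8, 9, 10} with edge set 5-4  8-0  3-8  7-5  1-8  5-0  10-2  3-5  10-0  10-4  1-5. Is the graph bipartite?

Yes

Partition the vertices as {5, 6, 8, 9, 10} vs {0, 1, 2, 3, 4, 7}. Each listed edge has one endpoint in each part, so the graph is bipartite.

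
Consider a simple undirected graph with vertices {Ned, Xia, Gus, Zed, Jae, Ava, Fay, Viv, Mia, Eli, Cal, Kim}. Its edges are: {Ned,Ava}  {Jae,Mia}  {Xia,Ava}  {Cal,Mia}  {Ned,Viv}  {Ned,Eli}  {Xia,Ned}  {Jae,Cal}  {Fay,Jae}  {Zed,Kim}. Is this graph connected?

Component: {Gus}
Component: {Zed, Kim}
Component: {Jae, Fay, Mia, Cal}
Component: {Ned, Xia, Ava, Viv, Eli}
There are 4 separate components, so the graph is not connected.

No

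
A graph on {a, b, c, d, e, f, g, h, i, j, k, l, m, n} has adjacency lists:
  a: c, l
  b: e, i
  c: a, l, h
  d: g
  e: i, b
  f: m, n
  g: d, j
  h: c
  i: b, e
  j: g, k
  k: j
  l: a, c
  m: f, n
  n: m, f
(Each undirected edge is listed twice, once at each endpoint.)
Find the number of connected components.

4

Component: {b, e, i}
Component: {f, m, n}
Component: {a, c, h, l}
Component: {d, g, j, k}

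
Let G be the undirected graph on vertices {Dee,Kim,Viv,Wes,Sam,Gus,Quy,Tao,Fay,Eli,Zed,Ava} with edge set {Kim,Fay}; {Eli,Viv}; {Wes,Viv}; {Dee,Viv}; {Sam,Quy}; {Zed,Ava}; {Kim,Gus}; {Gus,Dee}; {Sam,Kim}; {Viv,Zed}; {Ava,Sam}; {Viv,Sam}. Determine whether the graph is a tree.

The graph has 12 vertices and 12 edges.
It is not connected, so it is not a tree.

No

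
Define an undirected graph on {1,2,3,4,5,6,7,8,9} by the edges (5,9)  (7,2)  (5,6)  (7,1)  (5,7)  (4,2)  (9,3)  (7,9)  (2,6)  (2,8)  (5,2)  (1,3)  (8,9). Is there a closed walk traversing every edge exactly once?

No

Degrees: 1:2, 2:5, 3:2, 4:1, 5:4, 6:2, 7:4, 8:2, 9:4
2, 4 have odd degree; an Eulerian circuit needs every degree to be even, so none exists.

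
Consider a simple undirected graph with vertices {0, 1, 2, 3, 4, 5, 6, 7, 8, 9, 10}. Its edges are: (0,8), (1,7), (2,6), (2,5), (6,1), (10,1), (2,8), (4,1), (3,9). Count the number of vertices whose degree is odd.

Degrees: 0:1, 1:4, 2:3, 3:1, 4:1, 5:1, 6:2, 7:1, 8:2, 9:1, 10:1
Odd-degree vertices: 0, 2, 3, 4, 5, 7, 9, 10.

8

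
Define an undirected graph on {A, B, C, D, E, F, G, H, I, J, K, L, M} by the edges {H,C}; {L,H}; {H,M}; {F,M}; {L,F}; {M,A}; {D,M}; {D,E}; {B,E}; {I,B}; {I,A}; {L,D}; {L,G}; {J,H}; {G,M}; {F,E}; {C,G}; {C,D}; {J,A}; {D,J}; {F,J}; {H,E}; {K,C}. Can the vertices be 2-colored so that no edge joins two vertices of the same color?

A valid 2-coloring puts {C, E, I, J, L, M} on one side and {A, B, D, F, G, H, K} on the other; every edge crosses between the two sides.

Yes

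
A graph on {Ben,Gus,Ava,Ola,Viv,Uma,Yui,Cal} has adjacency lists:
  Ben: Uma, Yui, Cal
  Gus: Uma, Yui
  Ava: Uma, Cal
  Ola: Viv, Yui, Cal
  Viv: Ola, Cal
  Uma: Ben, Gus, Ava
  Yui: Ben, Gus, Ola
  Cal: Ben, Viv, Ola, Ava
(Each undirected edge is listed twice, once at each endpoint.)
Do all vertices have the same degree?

No

Degrees: Ben:3, Gus:2, Ava:2, Ola:3, Viv:2, Uma:3, Yui:3, Cal:4
Vertex Gus has degree 2 while Cal has degree 4, so the graph is not regular.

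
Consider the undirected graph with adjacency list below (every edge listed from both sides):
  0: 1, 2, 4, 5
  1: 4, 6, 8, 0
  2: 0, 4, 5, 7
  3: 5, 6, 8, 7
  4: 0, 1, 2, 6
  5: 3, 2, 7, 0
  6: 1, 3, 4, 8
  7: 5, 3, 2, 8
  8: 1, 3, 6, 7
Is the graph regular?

Degrees: 0:4, 1:4, 2:4, 3:4, 4:4, 5:4, 6:4, 7:4, 8:4
Every vertex has degree 4, so the graph is 4-regular.

Yes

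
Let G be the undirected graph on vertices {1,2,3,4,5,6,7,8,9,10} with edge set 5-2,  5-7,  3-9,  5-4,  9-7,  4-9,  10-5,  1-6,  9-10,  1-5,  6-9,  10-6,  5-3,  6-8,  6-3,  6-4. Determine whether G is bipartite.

No

9-6-10-9 is an odd cycle (length 3), and a bipartite graph can contain only even cycles.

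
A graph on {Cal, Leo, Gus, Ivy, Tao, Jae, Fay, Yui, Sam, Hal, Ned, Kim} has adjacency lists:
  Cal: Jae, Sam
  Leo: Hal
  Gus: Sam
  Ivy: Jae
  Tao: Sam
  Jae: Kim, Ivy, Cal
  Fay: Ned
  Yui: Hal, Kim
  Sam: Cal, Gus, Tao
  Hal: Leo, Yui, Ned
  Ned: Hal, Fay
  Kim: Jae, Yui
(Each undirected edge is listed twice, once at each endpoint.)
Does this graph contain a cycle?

|V| = 12, |E| = 11, number of components = 1.
Since 11 = 12 - 1, the graph is a forest and contains no cycle.

No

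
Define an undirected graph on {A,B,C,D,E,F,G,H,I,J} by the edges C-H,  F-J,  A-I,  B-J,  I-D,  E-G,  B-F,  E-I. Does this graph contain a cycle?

Yes

The graph has 10 vertices, 8 edges, and 3 connected components.
One cycle is B-F-J-B.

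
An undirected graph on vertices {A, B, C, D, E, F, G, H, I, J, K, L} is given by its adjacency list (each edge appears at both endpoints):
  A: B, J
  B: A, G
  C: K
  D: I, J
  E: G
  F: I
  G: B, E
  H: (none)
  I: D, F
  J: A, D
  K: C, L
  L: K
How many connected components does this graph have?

3

Component: {H}
Component: {C, K, L}
Component: {A, B, D, E, F, G, I, J}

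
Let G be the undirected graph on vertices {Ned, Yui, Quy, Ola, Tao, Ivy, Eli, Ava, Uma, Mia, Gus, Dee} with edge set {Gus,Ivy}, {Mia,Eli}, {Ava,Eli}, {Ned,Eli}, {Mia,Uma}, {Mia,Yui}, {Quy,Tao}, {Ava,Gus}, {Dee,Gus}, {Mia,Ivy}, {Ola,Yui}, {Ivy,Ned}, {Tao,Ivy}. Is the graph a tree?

|V| = 12, |E| = 13.
Connected but with 13 > 11 edges, so it has a cycle and is not a tree.

No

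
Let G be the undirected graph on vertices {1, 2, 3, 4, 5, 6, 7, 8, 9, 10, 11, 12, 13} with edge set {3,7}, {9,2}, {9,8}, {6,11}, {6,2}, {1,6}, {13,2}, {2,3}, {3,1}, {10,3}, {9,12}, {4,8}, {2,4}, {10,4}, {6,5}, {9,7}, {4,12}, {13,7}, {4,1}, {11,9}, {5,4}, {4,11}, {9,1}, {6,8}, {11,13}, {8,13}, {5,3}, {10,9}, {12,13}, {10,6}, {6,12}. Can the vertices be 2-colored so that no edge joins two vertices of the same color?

A valid 2-coloring puts {3, 4, 6, 9, 13} on one side and {1, 2, 5, 7, 8, 10, 11, 12} on the other; every edge crosses between the two sides.

Yes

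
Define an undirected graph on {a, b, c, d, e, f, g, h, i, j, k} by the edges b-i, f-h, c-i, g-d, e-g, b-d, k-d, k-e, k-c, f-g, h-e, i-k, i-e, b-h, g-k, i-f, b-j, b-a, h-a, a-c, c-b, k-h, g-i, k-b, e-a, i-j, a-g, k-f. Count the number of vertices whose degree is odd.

6

Degrees: a:5, b:7, c:4, d:3, e:5, f:4, g:6, h:5, i:7, j:2, k:8
Odd-degree vertices: a, b, d, e, h, i.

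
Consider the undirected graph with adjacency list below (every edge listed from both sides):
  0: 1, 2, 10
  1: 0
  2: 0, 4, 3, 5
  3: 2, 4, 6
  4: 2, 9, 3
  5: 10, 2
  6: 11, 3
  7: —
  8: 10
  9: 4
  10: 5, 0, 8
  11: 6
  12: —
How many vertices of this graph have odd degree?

8

Degrees: 0:3, 1:1, 2:4, 3:3, 4:3, 5:2, 6:2, 7:0, 8:1, 9:1, 10:3, 11:1, 12:0
Odd-degree vertices: 0, 1, 3, 4, 8, 9, 10, 11.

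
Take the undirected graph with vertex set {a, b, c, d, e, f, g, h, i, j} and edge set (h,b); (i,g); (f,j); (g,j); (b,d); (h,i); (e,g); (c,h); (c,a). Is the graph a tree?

Yes

The graph has 10 vertices and 9 edges.
Connected and |E| = |V| - 1, which characterizes a tree.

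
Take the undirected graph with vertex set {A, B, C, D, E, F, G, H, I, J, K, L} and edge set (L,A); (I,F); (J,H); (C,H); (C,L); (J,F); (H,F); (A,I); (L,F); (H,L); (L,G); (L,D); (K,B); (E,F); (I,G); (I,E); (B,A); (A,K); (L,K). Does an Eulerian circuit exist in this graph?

No

Degrees: A:4, B:2, C:2, D:1, E:2, F:5, G:2, H:4, I:4, J:2, K:3, L:7
Vertices with odd degree: D, F, K, L. An Eulerian circuit requires all degrees even.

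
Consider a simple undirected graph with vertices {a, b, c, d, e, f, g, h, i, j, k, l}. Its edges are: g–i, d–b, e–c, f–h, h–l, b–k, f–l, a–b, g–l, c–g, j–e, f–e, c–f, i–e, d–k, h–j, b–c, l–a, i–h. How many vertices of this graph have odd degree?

Degrees: a:2, b:4, c:4, d:2, e:4, f:4, g:3, h:4, i:3, j:2, k:2, l:4
Odd-degree vertices: g, i.

2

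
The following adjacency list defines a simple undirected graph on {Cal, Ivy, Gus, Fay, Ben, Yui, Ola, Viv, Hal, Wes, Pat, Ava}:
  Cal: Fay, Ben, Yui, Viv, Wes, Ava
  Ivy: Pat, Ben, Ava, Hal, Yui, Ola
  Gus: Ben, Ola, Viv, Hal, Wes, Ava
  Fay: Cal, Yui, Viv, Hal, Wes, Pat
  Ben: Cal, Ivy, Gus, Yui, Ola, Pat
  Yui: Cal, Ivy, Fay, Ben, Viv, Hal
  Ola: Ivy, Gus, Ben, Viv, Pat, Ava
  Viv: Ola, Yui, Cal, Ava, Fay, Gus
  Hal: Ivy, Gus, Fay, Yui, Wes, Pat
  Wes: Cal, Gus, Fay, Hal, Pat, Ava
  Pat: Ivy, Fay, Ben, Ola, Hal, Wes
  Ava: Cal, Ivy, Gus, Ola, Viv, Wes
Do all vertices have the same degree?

Yes

Degrees: Cal:6, Ivy:6, Gus:6, Fay:6, Ben:6, Yui:6, Ola:6, Viv:6, Hal:6, Wes:6, Pat:6, Ava:6
All degrees equal 6; the graph is regular.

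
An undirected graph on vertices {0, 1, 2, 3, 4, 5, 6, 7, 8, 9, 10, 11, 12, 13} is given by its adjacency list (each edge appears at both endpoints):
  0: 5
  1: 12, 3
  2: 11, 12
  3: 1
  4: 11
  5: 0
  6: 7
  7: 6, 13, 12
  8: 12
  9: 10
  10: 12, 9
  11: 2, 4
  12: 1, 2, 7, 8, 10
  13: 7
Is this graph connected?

Component: {0, 5}
Component: {1, 2, 3, 4, 6, 7, 8, 9, 10, 11, 12, 13}
There are 2 separate components, so the graph is not connected.

No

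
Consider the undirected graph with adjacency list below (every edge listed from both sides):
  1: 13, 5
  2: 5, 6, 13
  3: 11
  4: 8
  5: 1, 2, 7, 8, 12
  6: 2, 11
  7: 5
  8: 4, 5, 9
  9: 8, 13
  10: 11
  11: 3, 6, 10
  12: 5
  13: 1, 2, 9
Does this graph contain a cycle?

Yes

|V| = 13, |E| = 14, number of components = 1.
Since 14 > 13 - 1, a cycle must exist; for instance 13-2-5-8-9-13.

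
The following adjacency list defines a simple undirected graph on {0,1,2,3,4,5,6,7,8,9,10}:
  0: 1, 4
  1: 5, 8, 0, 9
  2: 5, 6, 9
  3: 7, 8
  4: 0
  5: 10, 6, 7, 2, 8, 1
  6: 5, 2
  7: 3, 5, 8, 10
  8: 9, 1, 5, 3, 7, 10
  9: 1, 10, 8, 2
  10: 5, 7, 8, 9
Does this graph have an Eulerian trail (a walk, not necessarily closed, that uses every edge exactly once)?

Degrees: 0:2, 1:4, 2:3, 3:2, 4:1, 5:6, 6:2, 7:4, 8:6, 9:4, 10:4
Odd-degree vertices: 2, 4 (2 total).
With 2 odd-degree vertices and all edges in one connected piece, an Eulerian trail exists (from 2 to 4).

Yes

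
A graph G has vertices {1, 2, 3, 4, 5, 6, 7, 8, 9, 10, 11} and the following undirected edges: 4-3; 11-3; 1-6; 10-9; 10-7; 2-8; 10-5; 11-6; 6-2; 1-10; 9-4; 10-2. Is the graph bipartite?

The cycle 3-4-9-10-1-6-11-3 has length 7, which is odd, so the graph is not bipartite.

No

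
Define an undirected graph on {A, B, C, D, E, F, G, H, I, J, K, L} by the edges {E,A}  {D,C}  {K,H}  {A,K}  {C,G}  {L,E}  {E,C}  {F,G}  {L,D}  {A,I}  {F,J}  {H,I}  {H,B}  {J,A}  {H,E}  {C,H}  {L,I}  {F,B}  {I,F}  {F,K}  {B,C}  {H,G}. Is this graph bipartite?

No

C-H-E-C is an odd cycle (length 3), and a bipartite graph can contain only even cycles.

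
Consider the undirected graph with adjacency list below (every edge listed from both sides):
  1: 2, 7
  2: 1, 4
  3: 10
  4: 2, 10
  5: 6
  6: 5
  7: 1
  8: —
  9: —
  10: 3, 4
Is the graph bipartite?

Partition the vertices as {2, 6, 7, 8, 9, 10} vs {1, 3, 4, 5}. Each listed edge has one endpoint in each part, so the graph is bipartite.

Yes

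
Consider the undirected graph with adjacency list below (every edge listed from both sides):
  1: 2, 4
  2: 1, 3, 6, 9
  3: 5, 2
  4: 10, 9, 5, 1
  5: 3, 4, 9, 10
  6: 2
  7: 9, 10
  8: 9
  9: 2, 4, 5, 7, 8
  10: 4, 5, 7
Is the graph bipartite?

The cycle 5-4-10-5 has length 3, which is odd, so the graph is not bipartite.

No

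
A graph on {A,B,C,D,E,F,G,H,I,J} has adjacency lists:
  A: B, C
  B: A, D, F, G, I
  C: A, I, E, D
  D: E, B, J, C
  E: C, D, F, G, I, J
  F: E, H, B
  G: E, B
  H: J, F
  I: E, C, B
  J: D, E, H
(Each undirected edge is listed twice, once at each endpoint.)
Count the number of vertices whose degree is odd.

Degrees: A:2, B:5, C:4, D:4, E:6, F:3, G:2, H:2, I:3, J:3
Odd-degree vertices: B, F, I, J.

4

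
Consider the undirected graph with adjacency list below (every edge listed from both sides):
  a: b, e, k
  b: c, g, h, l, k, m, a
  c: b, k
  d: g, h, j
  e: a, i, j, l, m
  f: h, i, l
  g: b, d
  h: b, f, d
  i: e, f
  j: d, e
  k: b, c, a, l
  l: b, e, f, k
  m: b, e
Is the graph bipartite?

b-k-a-b is an odd cycle (length 3), and a bipartite graph can contain only even cycles.

No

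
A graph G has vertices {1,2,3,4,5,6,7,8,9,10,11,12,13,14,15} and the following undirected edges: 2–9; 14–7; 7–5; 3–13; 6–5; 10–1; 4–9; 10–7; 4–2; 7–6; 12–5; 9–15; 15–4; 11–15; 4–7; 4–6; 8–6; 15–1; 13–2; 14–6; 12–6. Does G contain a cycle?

Yes

|V| = 15, |E| = 21, number of components = 1.
One cycle is 4-2-9-4.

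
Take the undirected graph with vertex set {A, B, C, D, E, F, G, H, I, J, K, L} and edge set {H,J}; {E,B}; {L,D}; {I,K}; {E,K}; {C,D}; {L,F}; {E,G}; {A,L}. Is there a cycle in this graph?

No

|V| = 12, |E| = 9, number of components = 3.
A forest on 12 vertices with 3 components has exactly 9 edges, which matches — so no cycle.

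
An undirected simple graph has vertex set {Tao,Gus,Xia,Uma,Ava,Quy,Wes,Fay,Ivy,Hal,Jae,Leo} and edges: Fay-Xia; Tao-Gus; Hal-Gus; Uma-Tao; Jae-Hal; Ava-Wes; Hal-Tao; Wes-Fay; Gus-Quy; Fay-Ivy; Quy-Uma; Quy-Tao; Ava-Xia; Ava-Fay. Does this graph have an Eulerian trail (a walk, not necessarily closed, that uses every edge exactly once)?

Degrees: Tao:4, Gus:3, Xia:2, Uma:2, Ava:3, Quy:3, Wes:2, Fay:4, Ivy:1, Hal:3, Jae:1, Leo:0
Odd-degree vertices: Gus, Ava, Quy, Ivy, Hal, Jae (6 total).
With 6 odd-degree vertices (more than two), no single trail can use every edge.

No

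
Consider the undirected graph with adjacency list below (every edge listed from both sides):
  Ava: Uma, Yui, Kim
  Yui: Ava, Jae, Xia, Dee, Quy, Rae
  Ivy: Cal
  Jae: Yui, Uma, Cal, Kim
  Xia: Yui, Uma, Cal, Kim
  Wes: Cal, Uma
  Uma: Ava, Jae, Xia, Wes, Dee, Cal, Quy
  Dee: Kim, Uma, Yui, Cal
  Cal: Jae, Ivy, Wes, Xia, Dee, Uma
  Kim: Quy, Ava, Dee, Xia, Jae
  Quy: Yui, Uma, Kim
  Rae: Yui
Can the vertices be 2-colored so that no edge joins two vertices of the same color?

Jae-Cal-Uma-Jae is an odd cycle (length 3), and a bipartite graph can contain only even cycles.

No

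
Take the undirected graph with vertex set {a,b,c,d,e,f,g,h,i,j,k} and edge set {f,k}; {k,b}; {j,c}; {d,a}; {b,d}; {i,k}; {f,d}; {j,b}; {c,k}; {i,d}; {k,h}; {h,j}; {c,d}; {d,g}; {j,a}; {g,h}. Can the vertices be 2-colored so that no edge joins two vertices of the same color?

No

The cycle h-g-d-f-k-h has length 5, which is odd, so the graph is not bipartite.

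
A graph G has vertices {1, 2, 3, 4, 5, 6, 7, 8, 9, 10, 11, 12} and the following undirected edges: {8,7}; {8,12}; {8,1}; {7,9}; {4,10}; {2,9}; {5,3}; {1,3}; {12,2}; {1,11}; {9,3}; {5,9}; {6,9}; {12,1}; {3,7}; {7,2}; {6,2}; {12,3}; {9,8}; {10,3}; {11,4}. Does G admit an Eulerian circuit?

Yes

Degrees: 1:4, 2:4, 3:6, 4:2, 5:2, 6:2, 7:4, 8:4, 9:6, 10:2, 11:2, 12:4
All degrees are even and the non-isolated vertices are connected — an Eulerian circuit exists.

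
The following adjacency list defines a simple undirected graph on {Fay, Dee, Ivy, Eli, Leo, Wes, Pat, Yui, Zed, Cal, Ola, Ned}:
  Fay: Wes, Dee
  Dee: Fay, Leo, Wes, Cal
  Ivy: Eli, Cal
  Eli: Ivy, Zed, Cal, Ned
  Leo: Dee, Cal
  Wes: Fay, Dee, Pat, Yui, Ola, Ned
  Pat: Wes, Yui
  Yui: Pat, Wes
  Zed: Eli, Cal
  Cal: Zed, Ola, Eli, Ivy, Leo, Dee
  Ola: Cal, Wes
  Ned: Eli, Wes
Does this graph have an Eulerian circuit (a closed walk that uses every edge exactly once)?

Yes

Degrees: Fay:2, Dee:4, Ivy:2, Eli:4, Leo:2, Wes:6, Pat:2, Yui:2, Zed:2, Cal:6, Ola:2, Ned:2
All degrees are even and the non-isolated vertices are connected — an Eulerian circuit exists.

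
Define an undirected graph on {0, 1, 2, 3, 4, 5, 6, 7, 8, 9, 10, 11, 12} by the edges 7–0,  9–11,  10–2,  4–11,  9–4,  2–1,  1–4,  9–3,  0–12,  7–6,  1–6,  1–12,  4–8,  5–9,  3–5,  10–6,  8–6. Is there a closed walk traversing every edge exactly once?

Yes

Degrees: 0:2, 1:4, 2:2, 3:2, 4:4, 5:2, 6:4, 7:2, 8:2, 9:4, 10:2, 11:2, 12:2
All degrees are even and the non-isolated vertices are connected — an Eulerian circuit exists.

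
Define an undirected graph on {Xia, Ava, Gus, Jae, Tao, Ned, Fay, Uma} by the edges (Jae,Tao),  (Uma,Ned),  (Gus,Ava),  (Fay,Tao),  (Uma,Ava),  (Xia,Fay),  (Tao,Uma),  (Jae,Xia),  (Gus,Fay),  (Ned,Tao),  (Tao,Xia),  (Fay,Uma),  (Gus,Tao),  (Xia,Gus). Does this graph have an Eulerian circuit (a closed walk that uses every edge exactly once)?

Yes

Degrees: Xia:4, Ava:2, Gus:4, Jae:2, Tao:6, Ned:2, Fay:4, Uma:4
All degrees are even and the non-isolated vertices are connected — an Eulerian circuit exists.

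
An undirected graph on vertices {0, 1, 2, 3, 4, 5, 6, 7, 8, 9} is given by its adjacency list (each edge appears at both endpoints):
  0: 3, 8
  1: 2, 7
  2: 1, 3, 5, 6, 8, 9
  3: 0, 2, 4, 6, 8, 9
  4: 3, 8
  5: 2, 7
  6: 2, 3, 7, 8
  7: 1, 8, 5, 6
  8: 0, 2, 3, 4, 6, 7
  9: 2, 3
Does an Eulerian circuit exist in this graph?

Degrees: 0:2, 1:2, 2:6, 3:6, 4:2, 5:2, 6:4, 7:4, 8:6, 9:2
Every vertex has even degree and the edges form a single connected piece, so an Eulerian circuit exists.

Yes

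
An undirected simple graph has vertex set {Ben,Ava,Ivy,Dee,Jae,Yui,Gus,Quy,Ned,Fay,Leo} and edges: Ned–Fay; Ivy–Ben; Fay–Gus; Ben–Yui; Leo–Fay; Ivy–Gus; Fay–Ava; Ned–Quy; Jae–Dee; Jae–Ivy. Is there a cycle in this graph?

No

|V| = 11, |E| = 10, number of components = 1.
A forest on 11 vertices with 1 component has exactly 10 edges, which matches — so no cycle.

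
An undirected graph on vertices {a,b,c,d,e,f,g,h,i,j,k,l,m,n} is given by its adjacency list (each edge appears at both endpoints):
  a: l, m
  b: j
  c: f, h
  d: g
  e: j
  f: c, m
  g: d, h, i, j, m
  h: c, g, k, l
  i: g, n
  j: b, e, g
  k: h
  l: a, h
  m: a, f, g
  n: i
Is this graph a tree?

No

The graph has 14 vertices and 15 edges.
A tree on 14 vertices has exactly 13 edges; this graph has 15, so it contains a cycle and is not a tree.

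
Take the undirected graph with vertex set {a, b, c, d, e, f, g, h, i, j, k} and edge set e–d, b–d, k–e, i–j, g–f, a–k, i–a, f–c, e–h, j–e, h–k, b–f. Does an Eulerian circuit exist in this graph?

No

Degrees: a:2, b:2, c:1, d:2, e:4, f:3, g:1, h:2, i:2, j:2, k:3
Vertices with odd degree: c, f, g, k. An Eulerian circuit requires all degrees even.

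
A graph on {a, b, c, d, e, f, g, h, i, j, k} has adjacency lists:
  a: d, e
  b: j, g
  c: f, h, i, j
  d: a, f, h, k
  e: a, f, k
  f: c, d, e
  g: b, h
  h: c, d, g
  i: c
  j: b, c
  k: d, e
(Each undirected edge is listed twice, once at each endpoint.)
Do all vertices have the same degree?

Degrees: a:2, b:2, c:4, d:4, e:3, f:3, g:2, h:3, i:1, j:2, k:2
Degrees are not all equal (e.g. deg(i)=1 but deg(c)=4); not regular.

No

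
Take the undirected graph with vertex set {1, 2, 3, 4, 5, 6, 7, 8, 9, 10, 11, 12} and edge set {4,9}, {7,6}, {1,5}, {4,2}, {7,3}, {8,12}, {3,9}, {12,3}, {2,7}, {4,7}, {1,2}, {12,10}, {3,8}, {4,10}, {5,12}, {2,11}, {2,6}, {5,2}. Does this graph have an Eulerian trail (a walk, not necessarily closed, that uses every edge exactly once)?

Yes

Degrees: 1:2, 2:6, 3:4, 4:4, 5:3, 6:2, 7:4, 8:2, 9:2, 10:2, 11:1, 12:4
Odd-degree vertices: 5, 11 (2 total).
The non-isolated vertices are connected and exactly 2 have odd degree, so an Eulerian trail exists (from 5 to 11).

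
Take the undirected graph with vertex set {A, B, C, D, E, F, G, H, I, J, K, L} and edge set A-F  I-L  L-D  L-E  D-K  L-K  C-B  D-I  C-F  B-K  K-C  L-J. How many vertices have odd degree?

6

Degrees: A:1, B:2, C:3, D:3, E:1, F:2, G:0, H:0, I:2, J:1, K:4, L:5
Odd-degree vertices: A, C, D, E, J, L.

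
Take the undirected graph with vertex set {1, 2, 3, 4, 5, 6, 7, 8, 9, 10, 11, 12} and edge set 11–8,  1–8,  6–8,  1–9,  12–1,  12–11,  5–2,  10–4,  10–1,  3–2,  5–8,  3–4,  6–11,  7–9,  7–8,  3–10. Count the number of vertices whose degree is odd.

Degrees: 1:4, 2:2, 3:3, 4:2, 5:2, 6:2, 7:2, 8:5, 9:2, 10:3, 11:3, 12:2
Odd-degree vertices: 3, 8, 10, 11.

4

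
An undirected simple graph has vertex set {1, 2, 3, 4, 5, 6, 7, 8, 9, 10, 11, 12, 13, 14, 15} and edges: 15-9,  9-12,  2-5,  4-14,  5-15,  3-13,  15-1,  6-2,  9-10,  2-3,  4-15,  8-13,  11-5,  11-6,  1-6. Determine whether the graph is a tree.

No

The graph has 15 vertices and 15 edges.
It splits into 2 components, so it cannot be a tree.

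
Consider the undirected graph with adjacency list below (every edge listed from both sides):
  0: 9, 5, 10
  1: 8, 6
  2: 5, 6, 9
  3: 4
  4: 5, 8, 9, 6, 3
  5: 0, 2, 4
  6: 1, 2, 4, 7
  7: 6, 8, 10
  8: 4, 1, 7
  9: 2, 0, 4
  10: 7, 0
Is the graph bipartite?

Yes

A valid 2-coloring puts {3, 5, 6, 8, 9, 10} on one side and {0, 1, 2, 4, 7} on the other; every edge crosses between the two sides.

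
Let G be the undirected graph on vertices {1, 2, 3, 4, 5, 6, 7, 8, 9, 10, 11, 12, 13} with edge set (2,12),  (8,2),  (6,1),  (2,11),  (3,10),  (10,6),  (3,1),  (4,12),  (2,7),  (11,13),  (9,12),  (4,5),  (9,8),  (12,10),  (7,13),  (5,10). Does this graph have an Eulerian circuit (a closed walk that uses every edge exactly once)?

Degrees: 1:2, 2:4, 3:2, 4:2, 5:2, 6:2, 7:2, 8:2, 9:2, 10:4, 11:2, 12:4, 13:2
All degrees are even and the non-isolated vertices are connected — an Eulerian circuit exists.

Yes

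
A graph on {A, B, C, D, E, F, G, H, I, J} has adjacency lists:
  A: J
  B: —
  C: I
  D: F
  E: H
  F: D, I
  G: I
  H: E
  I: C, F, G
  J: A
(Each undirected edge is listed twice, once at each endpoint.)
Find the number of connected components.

Component: {B}
Component: {A, J}
Component: {E, H}
Component: {C, D, F, G, I}

4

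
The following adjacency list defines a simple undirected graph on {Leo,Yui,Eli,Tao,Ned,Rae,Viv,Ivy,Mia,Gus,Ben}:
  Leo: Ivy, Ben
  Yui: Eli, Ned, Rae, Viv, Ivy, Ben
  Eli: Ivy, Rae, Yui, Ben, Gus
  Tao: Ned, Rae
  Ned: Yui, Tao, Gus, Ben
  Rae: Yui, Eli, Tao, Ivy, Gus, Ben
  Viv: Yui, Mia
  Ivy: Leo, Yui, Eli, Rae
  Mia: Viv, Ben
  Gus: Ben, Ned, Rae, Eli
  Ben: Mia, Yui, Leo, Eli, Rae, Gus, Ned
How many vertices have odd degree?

2

Degrees: Leo:2, Yui:6, Eli:5, Tao:2, Ned:4, Rae:6, Viv:2, Ivy:4, Mia:2, Gus:4, Ben:7
Odd-degree vertices: Eli, Ben.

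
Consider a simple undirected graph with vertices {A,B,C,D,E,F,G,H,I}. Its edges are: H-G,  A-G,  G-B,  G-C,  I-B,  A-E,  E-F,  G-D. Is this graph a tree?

|V| = 9, |E| = 8.
It is connected with exactly 8 edges, hence acyclic — it is a tree.

Yes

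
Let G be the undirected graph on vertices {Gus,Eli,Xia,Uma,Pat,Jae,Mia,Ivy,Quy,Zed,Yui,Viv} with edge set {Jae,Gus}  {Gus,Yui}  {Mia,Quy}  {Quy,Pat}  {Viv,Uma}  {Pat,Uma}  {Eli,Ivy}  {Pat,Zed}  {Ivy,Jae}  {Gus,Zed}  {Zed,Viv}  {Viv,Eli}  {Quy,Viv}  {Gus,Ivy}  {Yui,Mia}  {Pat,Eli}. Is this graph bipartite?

No

Jae-Ivy-Gus-Jae is an odd cycle (length 3), and a bipartite graph can contain only even cycles.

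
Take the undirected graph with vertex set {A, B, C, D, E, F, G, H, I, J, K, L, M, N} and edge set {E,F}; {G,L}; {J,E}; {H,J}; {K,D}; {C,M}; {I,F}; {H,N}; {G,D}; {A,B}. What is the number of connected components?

Component: {A, B}
Component: {C, M}
Component: {D, G, K, L}
Component: {E, F, H, I, J, N}

4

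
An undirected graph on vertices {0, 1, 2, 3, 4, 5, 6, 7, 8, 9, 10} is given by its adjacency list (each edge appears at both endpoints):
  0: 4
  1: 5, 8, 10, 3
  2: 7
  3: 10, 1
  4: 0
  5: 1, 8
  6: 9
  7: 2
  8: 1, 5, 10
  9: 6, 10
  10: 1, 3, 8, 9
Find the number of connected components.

3

Component: {0, 4}
Component: {2, 7}
Component: {1, 3, 5, 6, 8, 9, 10}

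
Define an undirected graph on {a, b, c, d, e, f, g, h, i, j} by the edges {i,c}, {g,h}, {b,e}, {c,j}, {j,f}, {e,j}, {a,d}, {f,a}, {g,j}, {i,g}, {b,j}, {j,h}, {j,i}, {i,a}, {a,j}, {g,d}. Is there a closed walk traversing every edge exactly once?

Yes

Degrees: a:4, b:2, c:2, d:2, e:2, f:2, g:4, h:2, i:4, j:8
Every vertex has even degree and the edges form a single connected piece, so an Eulerian circuit exists.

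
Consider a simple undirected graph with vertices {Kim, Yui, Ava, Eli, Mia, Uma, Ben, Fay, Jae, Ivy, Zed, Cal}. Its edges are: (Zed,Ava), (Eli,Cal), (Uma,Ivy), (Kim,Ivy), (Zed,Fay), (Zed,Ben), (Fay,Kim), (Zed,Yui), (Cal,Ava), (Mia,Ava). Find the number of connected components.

Component: {Jae}
Component: {Kim, Yui, Ava, Eli, Mia, Uma, Ben, Fay, Ivy, Zed, Cal}

2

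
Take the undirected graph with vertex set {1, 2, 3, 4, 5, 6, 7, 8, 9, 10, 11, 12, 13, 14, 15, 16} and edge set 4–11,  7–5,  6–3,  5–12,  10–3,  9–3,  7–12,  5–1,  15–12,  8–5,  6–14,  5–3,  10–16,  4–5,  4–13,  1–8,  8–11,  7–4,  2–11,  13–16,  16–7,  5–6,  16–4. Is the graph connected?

Starting from 1 and exploring outward reaches every vertex (1, 8, 5, 11, 12, 6, 7, 3, 4, 2, 15, 14, 16, 10, 9, 13); the graph is connected.

Yes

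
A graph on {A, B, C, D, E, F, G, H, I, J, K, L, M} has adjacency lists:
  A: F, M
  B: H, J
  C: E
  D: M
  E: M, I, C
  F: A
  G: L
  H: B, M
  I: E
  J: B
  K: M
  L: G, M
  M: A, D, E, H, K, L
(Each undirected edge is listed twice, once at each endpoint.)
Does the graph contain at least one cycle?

The graph has 13 vertices, 12 edges, and 1 connected component.
Since 12 = 13 - 1, the graph is a forest and contains no cycle.

No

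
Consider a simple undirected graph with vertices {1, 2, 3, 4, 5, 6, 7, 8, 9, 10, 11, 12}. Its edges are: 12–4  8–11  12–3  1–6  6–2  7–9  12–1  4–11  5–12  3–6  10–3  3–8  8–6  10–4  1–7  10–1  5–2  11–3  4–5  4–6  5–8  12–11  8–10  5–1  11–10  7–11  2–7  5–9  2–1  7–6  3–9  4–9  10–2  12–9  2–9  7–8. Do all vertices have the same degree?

Yes

Degrees: 1:6, 2:6, 3:6, 4:6, 5:6, 6:6, 7:6, 8:6, 9:6, 10:6, 11:6, 12:6
Every vertex has degree 6, so the graph is 6-regular.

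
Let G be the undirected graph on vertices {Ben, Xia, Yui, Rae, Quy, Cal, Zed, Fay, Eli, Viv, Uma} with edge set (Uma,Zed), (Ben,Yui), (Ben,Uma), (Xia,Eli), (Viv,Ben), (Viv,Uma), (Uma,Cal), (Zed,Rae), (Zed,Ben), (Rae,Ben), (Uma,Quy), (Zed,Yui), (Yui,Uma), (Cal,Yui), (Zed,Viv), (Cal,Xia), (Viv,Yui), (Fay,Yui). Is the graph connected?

Yes

Starting from Ben and exploring outward reaches every vertex (Ben, Zed, Viv, Rae, Uma, Yui, Quy, Cal, Fay, Xia, Eli); the graph is connected.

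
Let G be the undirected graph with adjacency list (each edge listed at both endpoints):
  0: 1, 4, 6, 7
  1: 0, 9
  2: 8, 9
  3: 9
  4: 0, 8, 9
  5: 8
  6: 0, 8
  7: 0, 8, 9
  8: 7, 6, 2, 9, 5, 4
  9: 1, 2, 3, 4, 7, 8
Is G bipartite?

No

The cycle 7-8-9-7 has length 3, which is odd, so the graph is not bipartite.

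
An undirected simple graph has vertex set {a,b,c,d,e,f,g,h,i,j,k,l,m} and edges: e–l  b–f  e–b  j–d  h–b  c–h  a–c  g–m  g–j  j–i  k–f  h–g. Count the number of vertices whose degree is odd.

10

Degrees: a:1, b:3, c:2, d:1, e:2, f:2, g:3, h:3, i:1, j:3, k:1, l:1, m:1
Odd-degree vertices: a, b, d, g, h, i, j, k, l, m.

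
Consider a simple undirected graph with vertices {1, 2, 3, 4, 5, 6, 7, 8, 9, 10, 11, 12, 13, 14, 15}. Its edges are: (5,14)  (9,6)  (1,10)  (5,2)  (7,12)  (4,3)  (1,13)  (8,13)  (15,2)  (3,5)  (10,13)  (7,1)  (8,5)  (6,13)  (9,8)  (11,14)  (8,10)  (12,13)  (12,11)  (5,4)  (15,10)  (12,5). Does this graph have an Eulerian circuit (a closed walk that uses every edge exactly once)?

Degrees: 1:3, 2:2, 3:2, 4:2, 5:6, 6:2, 7:2, 8:4, 9:2, 10:4, 11:2, 12:4, 13:5, 14:2, 15:2
Vertices with odd degree: 1, 13. An Eulerian circuit requires all degrees even.

No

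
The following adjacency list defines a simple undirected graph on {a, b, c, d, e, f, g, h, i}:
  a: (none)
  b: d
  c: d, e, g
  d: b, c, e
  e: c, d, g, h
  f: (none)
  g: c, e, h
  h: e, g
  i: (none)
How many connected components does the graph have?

Component: {a}
Component: {f}
Component: {i}
Component: {b, c, d, e, g, h}

4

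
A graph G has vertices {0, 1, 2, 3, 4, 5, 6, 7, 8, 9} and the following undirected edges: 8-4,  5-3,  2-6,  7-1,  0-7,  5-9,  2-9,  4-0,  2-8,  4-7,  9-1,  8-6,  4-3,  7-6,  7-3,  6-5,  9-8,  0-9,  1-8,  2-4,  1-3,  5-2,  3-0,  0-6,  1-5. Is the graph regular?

Yes

Degrees: 0:5, 1:5, 2:5, 3:5, 4:5, 5:5, 6:5, 7:5, 8:5, 9:5
Every vertex has degree 5, so the graph is 5-regular.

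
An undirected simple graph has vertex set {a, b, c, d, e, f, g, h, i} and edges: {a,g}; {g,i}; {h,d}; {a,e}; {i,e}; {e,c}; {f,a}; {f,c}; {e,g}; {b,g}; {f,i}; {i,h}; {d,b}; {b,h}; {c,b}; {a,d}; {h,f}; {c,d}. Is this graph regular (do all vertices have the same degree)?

Degrees: a:4, b:4, c:4, d:4, e:4, f:4, g:4, h:4, i:4
Every vertex has degree 4, so the graph is 4-regular.

Yes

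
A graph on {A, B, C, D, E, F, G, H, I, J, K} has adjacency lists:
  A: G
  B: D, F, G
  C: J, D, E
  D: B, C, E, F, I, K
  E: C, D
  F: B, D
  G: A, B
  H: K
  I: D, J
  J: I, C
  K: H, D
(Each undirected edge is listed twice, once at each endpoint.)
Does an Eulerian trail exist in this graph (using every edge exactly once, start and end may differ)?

No

Degrees: A:1, B:3, C:3, D:6, E:2, F:2, G:2, H:1, I:2, J:2, K:2
Odd-degree vertices: A, B, C, H (4 total).
An Eulerian trail requires 0 or 2 odd-degree vertices; here there are 4.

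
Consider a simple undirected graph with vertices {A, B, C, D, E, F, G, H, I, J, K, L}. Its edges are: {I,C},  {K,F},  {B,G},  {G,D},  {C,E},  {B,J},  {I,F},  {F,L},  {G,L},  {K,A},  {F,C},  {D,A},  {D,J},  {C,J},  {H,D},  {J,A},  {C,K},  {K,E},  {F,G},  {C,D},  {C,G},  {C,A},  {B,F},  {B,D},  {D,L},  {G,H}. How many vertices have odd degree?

Degrees: A:4, B:4, C:8, D:7, E:2, F:6, G:6, H:2, I:2, J:4, K:4, L:3
Odd-degree vertices: D, L.

2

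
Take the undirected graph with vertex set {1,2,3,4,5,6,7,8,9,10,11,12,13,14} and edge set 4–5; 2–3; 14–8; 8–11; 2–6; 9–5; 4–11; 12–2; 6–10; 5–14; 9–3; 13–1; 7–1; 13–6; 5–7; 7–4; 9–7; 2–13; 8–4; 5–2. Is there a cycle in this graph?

Yes

The graph has 14 vertices, 20 edges, and 1 connected component.
One cycle is 4-11-8-4.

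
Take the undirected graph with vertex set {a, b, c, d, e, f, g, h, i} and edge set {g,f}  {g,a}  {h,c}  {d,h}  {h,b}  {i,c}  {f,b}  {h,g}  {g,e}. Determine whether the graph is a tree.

No

The graph has 9 vertices and 9 edges.
Connected but with 9 > 8 edges, so it has a cycle and is not a tree.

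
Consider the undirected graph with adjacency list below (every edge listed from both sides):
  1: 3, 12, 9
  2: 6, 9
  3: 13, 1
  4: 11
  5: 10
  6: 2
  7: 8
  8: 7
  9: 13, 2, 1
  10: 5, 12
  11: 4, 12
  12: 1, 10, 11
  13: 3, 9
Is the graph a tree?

No

|V| = 13, |E| = 12.
It splits into 2 components, so it cannot be a tree.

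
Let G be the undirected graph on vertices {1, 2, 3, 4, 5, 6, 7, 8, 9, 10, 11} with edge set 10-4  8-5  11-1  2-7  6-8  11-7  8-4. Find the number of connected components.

Component: {3}
Component: {9}
Component: {1, 2, 7, 11}
Component: {4, 5, 6, 8, 10}

4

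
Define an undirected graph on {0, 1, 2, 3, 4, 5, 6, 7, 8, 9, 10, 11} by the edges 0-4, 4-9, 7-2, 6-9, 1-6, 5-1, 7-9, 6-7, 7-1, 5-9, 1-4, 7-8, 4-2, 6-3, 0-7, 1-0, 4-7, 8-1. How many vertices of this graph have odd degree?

Degrees: 0:3, 1:6, 2:2, 3:1, 4:5, 5:2, 6:4, 7:7, 8:2, 9:4, 10:0, 11:0
Odd-degree vertices: 0, 3, 4, 7.

4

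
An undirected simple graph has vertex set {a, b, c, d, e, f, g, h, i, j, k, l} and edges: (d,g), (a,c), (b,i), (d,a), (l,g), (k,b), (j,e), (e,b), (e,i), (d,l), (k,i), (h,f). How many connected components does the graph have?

3

Component: {f, h}
Component: {a, c, d, g, l}
Component: {b, e, i, j, k}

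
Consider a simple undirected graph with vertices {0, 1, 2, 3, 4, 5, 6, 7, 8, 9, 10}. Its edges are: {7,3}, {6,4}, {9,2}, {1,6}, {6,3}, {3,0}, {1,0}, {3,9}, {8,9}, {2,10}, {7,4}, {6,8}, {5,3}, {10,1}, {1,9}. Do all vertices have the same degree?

Degrees: 0:2, 1:4, 2:2, 3:5, 4:2, 5:1, 6:4, 7:2, 8:2, 9:4, 10:2
Degrees are not all equal (e.g. deg(5)=1 but deg(3)=5); not regular.

No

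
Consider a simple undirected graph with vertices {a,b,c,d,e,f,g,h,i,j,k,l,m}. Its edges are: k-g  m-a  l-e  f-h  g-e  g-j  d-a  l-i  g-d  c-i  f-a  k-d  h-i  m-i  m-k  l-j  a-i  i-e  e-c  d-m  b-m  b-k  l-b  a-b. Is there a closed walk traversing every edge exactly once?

Degrees: a:5, b:4, c:2, d:4, e:4, f:2, g:4, h:2, i:6, j:2, k:4, l:4, m:5
Vertices with odd degree: a, m. An Eulerian circuit requires all degrees even.

No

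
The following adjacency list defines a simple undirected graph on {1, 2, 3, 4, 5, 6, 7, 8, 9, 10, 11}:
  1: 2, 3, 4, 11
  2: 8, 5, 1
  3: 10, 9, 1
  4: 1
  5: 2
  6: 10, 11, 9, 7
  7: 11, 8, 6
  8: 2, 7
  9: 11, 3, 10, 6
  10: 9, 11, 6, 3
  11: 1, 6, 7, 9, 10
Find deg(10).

Neighbors of 10: 3, 6, 9, 11.

4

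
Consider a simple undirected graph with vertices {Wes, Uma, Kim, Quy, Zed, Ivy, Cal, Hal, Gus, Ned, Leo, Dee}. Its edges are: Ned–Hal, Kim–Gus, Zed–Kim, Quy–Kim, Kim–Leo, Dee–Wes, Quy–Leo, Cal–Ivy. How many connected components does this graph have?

Component: {Uma}
Component: {Wes, Dee}
Component: {Ivy, Cal}
Component: {Hal, Ned}
Component: {Kim, Quy, Zed, Gus, Leo}

5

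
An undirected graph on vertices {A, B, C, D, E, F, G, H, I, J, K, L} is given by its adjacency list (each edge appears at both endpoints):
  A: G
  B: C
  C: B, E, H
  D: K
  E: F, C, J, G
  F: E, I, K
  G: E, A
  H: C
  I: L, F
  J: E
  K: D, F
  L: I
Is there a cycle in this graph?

No

The graph has 12 vertices, 11 edges, and 1 connected component.
A forest on 12 vertices with 1 component has exactly 11 edges, which matches — so no cycle.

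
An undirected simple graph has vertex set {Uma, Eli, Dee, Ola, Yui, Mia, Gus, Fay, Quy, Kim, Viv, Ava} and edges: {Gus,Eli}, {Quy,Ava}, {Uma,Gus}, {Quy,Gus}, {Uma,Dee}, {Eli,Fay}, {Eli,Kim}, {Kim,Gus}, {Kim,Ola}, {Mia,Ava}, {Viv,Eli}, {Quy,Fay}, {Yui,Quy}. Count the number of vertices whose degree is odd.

6

Degrees: Uma:2, Eli:4, Dee:1, Ola:1, Yui:1, Mia:1, Gus:4, Fay:2, Quy:4, Kim:3, Viv:1, Ava:2
Odd-degree vertices: Dee, Ola, Yui, Mia, Kim, Viv.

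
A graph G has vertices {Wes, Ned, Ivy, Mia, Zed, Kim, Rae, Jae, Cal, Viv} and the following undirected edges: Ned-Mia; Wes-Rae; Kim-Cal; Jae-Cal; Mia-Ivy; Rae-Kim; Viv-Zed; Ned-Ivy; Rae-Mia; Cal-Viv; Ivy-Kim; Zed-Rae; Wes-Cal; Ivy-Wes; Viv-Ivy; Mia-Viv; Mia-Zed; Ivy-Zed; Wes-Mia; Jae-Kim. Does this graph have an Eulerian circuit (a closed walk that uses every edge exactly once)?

Degrees: Wes:4, Ned:2, Ivy:6, Mia:6, Zed:4, Kim:4, Rae:4, Jae:2, Cal:4, Viv:4
All degrees are even and the non-isolated vertices are connected — an Eulerian circuit exists.

Yes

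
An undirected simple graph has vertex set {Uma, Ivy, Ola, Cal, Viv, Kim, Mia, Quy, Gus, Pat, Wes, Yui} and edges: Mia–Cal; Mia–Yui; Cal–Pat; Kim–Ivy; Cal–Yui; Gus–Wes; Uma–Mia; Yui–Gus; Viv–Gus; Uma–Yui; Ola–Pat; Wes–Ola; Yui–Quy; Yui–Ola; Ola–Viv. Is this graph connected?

Component: {Ivy, Kim}
Component: {Uma, Ola, Cal, Viv, Mia, Quy, Gus, Pat, Wes, Yui}
No edge joins these 2 groups, so the graph is disconnected.

No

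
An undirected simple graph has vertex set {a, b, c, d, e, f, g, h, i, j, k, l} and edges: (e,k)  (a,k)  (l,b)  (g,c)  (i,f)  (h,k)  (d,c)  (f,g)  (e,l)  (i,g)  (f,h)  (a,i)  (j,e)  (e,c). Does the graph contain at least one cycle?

Yes

The graph has 12 vertices, 14 edges, and 1 connected component.
Since 14 > 12 - 1, a cycle must exist; for instance g-c-e-k-h-f-g.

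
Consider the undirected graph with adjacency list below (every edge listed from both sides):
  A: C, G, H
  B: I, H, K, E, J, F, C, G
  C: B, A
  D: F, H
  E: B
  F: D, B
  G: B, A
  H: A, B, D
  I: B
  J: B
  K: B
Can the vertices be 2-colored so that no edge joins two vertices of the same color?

Yes

Color {C, E, F, G, H, I, J, K} black and {A, B, D} white. No edge joins two same-colored vertices, so the graph is bipartite.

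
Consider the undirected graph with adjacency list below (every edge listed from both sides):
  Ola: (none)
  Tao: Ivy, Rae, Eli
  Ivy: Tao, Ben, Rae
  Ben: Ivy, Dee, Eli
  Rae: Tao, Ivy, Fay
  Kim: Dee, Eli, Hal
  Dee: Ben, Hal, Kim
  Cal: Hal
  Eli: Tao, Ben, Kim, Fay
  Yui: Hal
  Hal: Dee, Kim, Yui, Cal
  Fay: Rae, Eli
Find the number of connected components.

2

Component: {Ola}
Component: {Tao, Ivy, Ben, Rae, Kim, Dee, Cal, Eli, Yui, Hal, Fay}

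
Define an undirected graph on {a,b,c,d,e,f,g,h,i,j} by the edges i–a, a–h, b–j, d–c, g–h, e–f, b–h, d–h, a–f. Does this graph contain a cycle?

The graph has 10 vertices, 9 edges, and 1 connected component.
Since 9 = 10 - 1, the graph is a forest and contains no cycle.

No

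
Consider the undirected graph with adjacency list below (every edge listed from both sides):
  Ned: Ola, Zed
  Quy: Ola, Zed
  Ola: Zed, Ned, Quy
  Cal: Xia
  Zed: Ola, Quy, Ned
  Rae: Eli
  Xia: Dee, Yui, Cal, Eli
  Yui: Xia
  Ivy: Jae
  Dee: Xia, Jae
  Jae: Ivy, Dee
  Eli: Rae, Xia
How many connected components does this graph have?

2

Component: {Ned, Quy, Ola, Zed}
Component: {Cal, Rae, Xia, Yui, Ivy, Dee, Jae, Eli}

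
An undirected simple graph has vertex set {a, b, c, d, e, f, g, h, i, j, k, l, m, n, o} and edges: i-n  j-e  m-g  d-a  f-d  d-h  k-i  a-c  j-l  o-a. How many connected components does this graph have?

Component: {b}
Component: {g, m}
Component: {e, j, l}
Component: {i, k, n}
Component: {a, c, d, f, h, o}

5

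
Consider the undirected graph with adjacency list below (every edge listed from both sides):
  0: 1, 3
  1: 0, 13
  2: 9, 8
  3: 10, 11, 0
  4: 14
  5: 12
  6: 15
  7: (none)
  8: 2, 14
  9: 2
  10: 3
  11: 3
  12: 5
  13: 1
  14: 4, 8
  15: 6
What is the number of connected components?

Component: {7}
Component: {5, 12}
Component: {6, 15}
Component: {2, 4, 8, 9, 14}
Component: {0, 1, 3, 10, 11, 13}

5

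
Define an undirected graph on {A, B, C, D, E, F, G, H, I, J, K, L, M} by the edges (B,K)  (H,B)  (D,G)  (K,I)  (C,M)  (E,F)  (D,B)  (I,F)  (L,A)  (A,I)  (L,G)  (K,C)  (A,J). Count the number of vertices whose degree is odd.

8

Degrees: A:3, B:3, C:2, D:2, E:1, F:2, G:2, H:1, I:3, J:1, K:3, L:2, M:1
Odd-degree vertices: A, B, E, H, I, J, K, M.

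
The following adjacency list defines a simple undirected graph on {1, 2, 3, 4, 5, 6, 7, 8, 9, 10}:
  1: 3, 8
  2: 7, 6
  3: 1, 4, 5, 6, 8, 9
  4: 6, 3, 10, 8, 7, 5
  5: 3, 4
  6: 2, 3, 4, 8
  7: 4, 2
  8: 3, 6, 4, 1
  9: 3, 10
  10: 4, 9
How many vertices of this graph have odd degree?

0

Degrees: 1:2, 2:2, 3:6, 4:6, 5:2, 6:4, 7:2, 8:4, 9:2, 10:2
Odd-degree vertices: none.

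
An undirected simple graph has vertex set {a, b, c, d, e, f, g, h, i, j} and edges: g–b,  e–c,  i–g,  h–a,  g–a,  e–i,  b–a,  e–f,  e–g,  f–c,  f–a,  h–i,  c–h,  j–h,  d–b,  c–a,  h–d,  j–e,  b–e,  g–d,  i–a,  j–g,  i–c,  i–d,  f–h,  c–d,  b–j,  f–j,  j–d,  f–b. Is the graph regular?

Yes

Degrees: a:6, b:6, c:6, d:6, e:6, f:6, g:6, h:6, i:6, j:6
Every vertex has degree 6, so the graph is 6-regular.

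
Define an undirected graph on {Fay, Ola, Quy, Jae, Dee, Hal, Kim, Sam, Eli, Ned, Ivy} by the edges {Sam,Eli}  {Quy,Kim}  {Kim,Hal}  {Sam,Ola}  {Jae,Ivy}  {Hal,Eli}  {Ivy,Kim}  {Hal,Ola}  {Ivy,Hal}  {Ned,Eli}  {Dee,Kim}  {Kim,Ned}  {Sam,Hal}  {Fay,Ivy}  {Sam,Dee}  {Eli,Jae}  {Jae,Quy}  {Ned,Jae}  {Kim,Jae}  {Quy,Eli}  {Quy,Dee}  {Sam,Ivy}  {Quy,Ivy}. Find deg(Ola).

Neighbors of Ola: Hal, Sam.

2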